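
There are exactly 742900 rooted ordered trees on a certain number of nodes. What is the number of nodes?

Rooted ordered trees on m nodes are counted by C_{m−1}, and C_13 = 742900.
So the index is 13, and the number of nodes is 13 + 1 = 14.

14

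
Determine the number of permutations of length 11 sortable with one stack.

Stack-sortable permutations are exactly the 231-avoiding ones, counted by C_n; here n = 11.
C_11 = C(22,11)/12 = 705432/12 = 58786.

58786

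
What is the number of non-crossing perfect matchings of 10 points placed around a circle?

42

Non-crossing perfect matchings of 2n points on a circle are counted by C_n; with 10 points, n = 5.
C_5 = C(10,5)/6 = 252/6 = 42.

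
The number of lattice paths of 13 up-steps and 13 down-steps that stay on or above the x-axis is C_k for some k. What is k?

13

Paths of 13 up- and 13 down-steps that never dip below the axis are Dyck paths; their count is C_13.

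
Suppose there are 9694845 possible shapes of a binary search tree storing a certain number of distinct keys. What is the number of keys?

15

Binary search tree shapes on n keys are counted by C_n, and C_15 = 9694845.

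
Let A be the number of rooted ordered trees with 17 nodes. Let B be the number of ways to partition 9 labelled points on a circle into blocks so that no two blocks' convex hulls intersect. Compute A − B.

35352808

Rooted ordered (plane) trees on m nodes have m−1 edges and are counted by C_{m−1}; m = 17 gives C_16. So A = C_16 = 35357670.
The non-crossing partitions of [9] form a lattice of size C_9. So B = C_9 = 4862.
A − B = 35357670 − 4862 = 35352808.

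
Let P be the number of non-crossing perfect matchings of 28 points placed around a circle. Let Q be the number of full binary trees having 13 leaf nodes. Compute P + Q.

Pairing 28 circle points by 14 non-crossing chords gives C_14 matchings. So P = C_14 = 2674440.
Full binary trees with 13 leaves have 13−1 = 12 internal nodes, so there are C_12 of them. So Q = C_12 = 208012.
P + Q = 2674440 + 208012 = 2882452.

2882452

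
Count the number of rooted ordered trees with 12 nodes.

58786

A rooted plane tree on 12 nodes has 11 edges, and such trees are counted by C_11.
C_11 = C(22,11)/12 = 705432/12 = 58786.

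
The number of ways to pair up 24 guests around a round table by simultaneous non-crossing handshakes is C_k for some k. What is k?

12

Non-crossing handshake pairings of 2n people are counted by C_n; 24 people gives n = 12.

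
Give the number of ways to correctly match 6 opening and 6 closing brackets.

132

Balanced strings of n pairs of brackets are counted by C_n; here n = 6.
C_6 = C_5 · 2(2·5+1)/(5+2) = 42 · 22/7 = 132.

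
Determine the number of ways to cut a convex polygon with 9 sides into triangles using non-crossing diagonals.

The number of triangulations of a 9-gon is the Catalan number C_7 (index = sides − 2).
C_7 = C_6 · 2(2·6+1)/(6+2) = 132 · 26/8 = 429.

429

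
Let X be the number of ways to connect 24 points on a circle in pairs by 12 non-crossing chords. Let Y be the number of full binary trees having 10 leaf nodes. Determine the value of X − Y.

203150

Non-crossing perfect matchings of 2n points on a circle are counted by C_n; with 24 points, n = 12. So X = C_12 = 208012.
Full binary trees with 10 leaves have 10−1 = 9 internal nodes, so there are C_9 of them. So Y = C_9 = 4862.
X − Y = 208012 − 4862 = 203150.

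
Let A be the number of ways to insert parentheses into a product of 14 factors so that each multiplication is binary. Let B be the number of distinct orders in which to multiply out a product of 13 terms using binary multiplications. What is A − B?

534888

Ways to associate a product of 14 factors correspond to binary trees on 14 leaves, so the count is C_13. So A = C_13 = 742900.
Bracketing 13 factors into binary products is counted by C_{13−1} = C_12. So B = C_12 = 208012.
A − B = 742900 − 208012 = 534888.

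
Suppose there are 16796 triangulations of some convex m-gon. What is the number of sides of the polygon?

Triangulations of a convex m-gon are counted by C_{m−2}, and C_10 = 16796.
So m − 2 = 10, giving m = 12 sides.

12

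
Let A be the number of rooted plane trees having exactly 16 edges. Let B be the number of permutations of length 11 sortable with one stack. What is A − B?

A rooted plane tree with 16 edges has 17 nodes, and the count is C_16. So A = C_16 = 35357670.
By Knuth's characterisation, the stack-sortable permutations of length 11 are the 231-avoiders, numbering C_11. So B = C_11 = 58786.
A − B = 35357670 − 58786 = 35298884.

35298884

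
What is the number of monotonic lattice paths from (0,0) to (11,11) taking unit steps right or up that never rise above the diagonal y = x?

58786

Monotone paths in an n×n grid that stay weakly below the diagonal are counted by C_n; here n = 11.
C_11 = 58786.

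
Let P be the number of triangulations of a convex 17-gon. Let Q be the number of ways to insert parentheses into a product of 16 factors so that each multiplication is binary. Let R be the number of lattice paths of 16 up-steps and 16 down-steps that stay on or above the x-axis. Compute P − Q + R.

35357670

Triangulations of a convex m-gon are counted by C_{m−2}; with m = 17 this is C_15. So P = C_15 = 9694845.
Parenthesizations of m factors correspond to full binary trees with m leaves, counted by C_{m−1}; m = 16 gives C_15. So Q = C_15 = 9694845.
A Dyck path with 16 up-steps and 16 down-steps has semilength 16, so there are C_16 of them. So R = C_16 = 35357670.
P − Q + R = 9694845 − 9694845 + 35357670 = 35357670.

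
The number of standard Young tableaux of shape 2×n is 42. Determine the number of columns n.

Standard Young tableaux of shape 2×n are counted by C_n. The Catalan number equal to 42 is C_5.

5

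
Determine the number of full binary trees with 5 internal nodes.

Full binary trees with n internal nodes are counted by C_n; here n = 5.
C_5 = C(10,5)/6 = 252/6 = 42.

42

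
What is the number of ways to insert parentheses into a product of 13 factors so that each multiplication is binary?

Ways to associate a product of 13 factors correspond to binary trees on 13 leaves, so the count is C_12.
C_12 = C(24,12)/13 = 2704156/13 = 208012.

208012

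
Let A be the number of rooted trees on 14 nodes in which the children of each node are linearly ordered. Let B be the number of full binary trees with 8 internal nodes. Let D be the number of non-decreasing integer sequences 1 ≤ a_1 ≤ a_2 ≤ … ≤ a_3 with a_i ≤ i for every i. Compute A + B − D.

744325

Rooted ordered (plane) trees on m nodes have m−1 edges and are counted by C_{m−1}; m = 14 gives C_13. So A = C_13 = 742900.
Full binary trees with n internal nodes are counted by C_n; here n = 8. So B = C_8 = 1430.
Such sub-staircase sequences of length n are counted by C_n; here n = 3. So D = C_3 = 5.
A + B − D = 742900 + 1430 − 5 = 744325.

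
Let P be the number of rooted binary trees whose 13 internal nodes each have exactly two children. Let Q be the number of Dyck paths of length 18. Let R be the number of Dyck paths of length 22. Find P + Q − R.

The number of full binary trees on 13 internal nodes is the Catalan number C_13. So P = C_13 = 742900.
Paths of 9 up- and 9 down-steps that never dip below the axis are Dyck paths; their count is C_9. So Q = C_9 = 4862.
A Dyck path with 11 up-steps and 11 down-steps has semilength 11, so there are C_11 of them. So R = C_11 = 58786.
P + Q − R = 742900 + 4862 − 58786 = 688976.

688976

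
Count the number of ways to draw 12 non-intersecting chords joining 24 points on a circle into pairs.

208012

Non-crossing perfect matchings of 2n points on a circle are counted by C_n; with 24 points, n = 12.
C_12 = C(24,12)/13 = 2704156/13 = 208012.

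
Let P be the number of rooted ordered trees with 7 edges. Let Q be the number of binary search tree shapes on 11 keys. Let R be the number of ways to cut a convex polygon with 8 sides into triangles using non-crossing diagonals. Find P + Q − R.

Rooted ordered trees with n edges are counted by C_n; here n = 7. So P = C_7 = 429.
Binary trees (left/right distinguished) on n nodes are counted by C_n; here n = 11. So Q = C_11 = 58786.
Triangulations of a convex m-gon are counted by C_{m−2}; with m = 8 this is C_6. So R = C_6 = 132.
P + Q − R = 429 + 58786 − 132 = 59083.

59083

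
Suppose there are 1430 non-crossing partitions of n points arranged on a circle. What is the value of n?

Non-crossing partitions of [n] are counted by C_n, and C_8 = 1430.

8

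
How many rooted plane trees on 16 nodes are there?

9694845

A rooted plane tree on 16 nodes has 15 edges, and such trees are counted by C_15.
C_15 = C(30,15)/16 = 155117520/16 = 9694845.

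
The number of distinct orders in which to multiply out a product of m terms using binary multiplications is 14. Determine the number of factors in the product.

Parenthesizations of m factors are counted by C_{m−1}, and C_4 = 14.
So the index is 4, and the number of factors is 4 + 1 = 5.

5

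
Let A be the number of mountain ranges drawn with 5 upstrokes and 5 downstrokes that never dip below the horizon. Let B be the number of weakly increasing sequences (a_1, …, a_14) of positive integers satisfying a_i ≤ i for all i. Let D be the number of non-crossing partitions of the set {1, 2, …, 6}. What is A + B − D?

Dyck paths of semilength n (length 2n) are counted by C_n; here n = 5. So A = C_5 = 42.
Such sub-staircase sequences of length n are counted by C_n; here n = 14. So B = C_14 = 2674440.
The non-crossing partitions of [6] form a lattice of size C_6. So D = C_6 = 132.
A + B − D = 42 + 2674440 − 132 = 2674350.

2674350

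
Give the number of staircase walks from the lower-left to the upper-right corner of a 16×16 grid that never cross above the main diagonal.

Sub-diagonal monotone paths from (0,0) to (16,16) biject with Dyck paths of semilength 16, giving C_16.
C_16 = C(32,16)/17 = 601080390/17 = 35357670.

35357670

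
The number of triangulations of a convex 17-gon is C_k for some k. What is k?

A convex 17-gon is triangulated into 15 triangles, and the number of such triangulations is the Catalan number C_{17−2} = C_15.

15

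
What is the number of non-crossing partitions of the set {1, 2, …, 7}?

Non-crossing partitions of an n-element set are counted by C_n; here n = 7.
C_7 = C(14,7)/8 = 3432/8 = 429.

429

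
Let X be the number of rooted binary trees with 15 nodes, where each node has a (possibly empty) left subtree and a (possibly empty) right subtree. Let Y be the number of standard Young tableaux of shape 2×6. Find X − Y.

Binary trees (left/right distinguished) on n nodes are counted by C_n; here n = 15. So X = C_15 = 9694845.
By the hook-length formula (or a Dyck-path bijection), SYT of shape 2×6 number C_6. So Y = C_6 = 132.
X − Y = 9694845 − 132 = 9694713.

9694713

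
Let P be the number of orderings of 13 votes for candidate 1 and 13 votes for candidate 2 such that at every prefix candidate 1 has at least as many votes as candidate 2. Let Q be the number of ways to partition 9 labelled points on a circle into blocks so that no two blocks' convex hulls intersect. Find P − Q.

Reading a vote for the leader as '(' and for the other as ')' turns such a sequence into a balanced string of 13 pairs, so the count is C_13. So P = C_13 = 742900.
Non-crossing partitions of an n-element set are counted by C_n; here n = 9. So Q = C_9 = 4862.
P − Q = 742900 − 4862 = 738038.

738038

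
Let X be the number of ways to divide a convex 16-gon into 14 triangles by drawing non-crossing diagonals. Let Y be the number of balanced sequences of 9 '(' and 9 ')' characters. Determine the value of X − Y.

A convex 16-gon is triangulated into 14 triangles, and the number of such triangulations is the Catalan number C_{16−2} = C_14. So X = C_14 = 2674440.
Balanced strings of n pairs of brackets are counted by C_n; here n = 9. So Y = C_9 = 4862.
X − Y = 2674440 − 4862 = 2669578.

2669578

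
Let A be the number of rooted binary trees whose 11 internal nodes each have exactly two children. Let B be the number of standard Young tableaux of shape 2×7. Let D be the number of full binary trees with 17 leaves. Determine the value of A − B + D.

Full binary trees with n internal nodes are counted by C_n; here n = 11. So A = C_11 = 58786.
By the hook-length formula (or a Dyck-path bijection), SYT of shape 2×7 number C_7. So B = C_7 = 429.
A full binary tree with L leaves has L−1 internal nodes and is counted by C_{L−1}; L = 17 gives C_16. So D = C_16 = 35357670.
A − B + D = 58786 − 429 + 35357670 = 35416027.

35416027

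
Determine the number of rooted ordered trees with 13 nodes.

208012

Rooted ordered (plane) trees on m nodes have m−1 edges and are counted by C_{m−1}; m = 13 gives C_12.
C_12 = C_11 · 2(2·11+1)/(11+2) = 58786 · 46/13 = 208012.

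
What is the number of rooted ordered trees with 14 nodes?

742900

Rooted ordered (plane) trees on m nodes have m−1 edges and are counted by C_{m−1}; m = 14 gives C_13.
C_13 = C_12 · 2(2·12+1)/(12+2) = 208012 · 50/14 = 742900.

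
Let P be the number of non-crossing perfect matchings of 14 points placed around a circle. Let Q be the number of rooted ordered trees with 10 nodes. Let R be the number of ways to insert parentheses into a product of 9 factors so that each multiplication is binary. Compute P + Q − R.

Non-crossing perfect matchings of 2n points on a circle are counted by C_n; with 14 points, n = 7. So P = C_7 = 429.
A rooted plane tree on 10 nodes has 9 edges, and such trees are counted by C_9. So Q = C_9 = 4862.
Bracketing 9 factors into binary products is counted by C_{9−1} = C_8. So R = C_8 = 1430.
P + Q − R = 429 + 4862 − 1430 = 3861.

3861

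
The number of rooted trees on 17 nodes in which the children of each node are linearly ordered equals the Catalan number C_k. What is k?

A rooted plane tree on 17 nodes has 16 edges, and such trees are counted by C_16.

16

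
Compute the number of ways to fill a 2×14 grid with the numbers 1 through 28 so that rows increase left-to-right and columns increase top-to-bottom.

2674440

By the hook-length formula (or a Dyck-path bijection), SYT of shape 2×14 number C_14.
C_14 = C(28,14)/15 = 40116600/15 = 2674440.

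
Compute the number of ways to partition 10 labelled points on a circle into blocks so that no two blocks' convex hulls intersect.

16796

Non-crossing partitions of an n-element set are counted by C_n; here n = 10.
C_10 = C_9 · 2(2·9+1)/(9+2) = 4862 · 38/11 = 16796.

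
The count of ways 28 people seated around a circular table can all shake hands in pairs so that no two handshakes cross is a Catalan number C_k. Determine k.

With 28 = 2·14 people, non-crossing handshake pairings are non-crossing perfect matchings on a circle, counted by C_14.

14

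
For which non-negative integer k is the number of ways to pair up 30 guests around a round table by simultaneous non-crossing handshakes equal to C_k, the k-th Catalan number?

Non-crossing handshake pairings of 2n people are counted by C_n; 30 people gives n = 15.

15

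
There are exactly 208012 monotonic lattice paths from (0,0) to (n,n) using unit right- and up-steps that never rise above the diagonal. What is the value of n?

12

Such diagonal-avoiding paths in an n×n grid are counted by C_n. Since C_12 = 208012, the index is 12.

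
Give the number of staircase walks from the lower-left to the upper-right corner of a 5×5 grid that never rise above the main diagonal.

Monotone paths in an n×n grid that stay weakly below the diagonal are counted by C_n; here n = 5.
C_5 = C(10,5)/6 = 252/6 = 42.

42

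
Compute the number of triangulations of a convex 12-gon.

16796

The number of triangulations of a 12-gon is the Catalan number C_10 (index = sides − 2).
C_10 = C(20,10)/11 = 184756/11 = 16796.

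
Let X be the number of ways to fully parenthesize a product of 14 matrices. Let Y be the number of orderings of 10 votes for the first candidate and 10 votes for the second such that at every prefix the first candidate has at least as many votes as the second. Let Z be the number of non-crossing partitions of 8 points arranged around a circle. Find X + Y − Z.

Bracketing 14 factors into binary products is counted by C_{14−1} = C_13. So X = C_13 = 742900.
Ballot sequences with n votes each where one side never trails are Dyck words, counted by C_n; here n = 10. So Y = C_10 = 16796.
Non-crossing partitions of an n-element set are counted by C_n; here n = 8. So Z = C_8 = 1430.
X + Y − Z = 742900 + 16796 − 1430 = 758266.

758266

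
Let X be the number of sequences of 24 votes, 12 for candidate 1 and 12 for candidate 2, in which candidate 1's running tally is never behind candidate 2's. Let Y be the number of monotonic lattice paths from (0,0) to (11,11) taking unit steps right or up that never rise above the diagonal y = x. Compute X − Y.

Reading a vote for the leader as '(' and for the other as ')' turns such a sequence into a balanced string of 12 pairs, so the count is C_12. So X = C_12 = 208012.
Sub-diagonal monotone paths from (0,0) to (11,11) biject with Dyck paths of semilength 11, giving C_11. So Y = C_11 = 58786.
X − Y = 208012 − 58786 = 149226.

149226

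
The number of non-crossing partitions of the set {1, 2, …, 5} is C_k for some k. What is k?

5

Non-crossing partitions of an n-element set are counted by C_n; here n = 5.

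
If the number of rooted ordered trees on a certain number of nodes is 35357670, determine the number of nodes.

17

Rooted ordered trees on m nodes are counted by C_{m−1}. The Catalan number equal to 35357670 is C_16.
So the index is 16, and the number of nodes is 16 + 1 = 17.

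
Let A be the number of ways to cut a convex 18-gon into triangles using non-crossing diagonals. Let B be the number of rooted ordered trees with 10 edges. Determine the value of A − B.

35340874

A convex 18-gon is triangulated into 16 triangles, and the number of such triangulations is the Catalan number C_{18−2} = C_16. So A = C_16 = 35357670.
A rooted plane tree with 10 edges has 11 nodes, and the count is C_10. So B = C_10 = 16796.
A − B = 35357670 − 16796 = 35340874.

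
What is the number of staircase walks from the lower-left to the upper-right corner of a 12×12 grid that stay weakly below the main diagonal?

208012

Sub-diagonal monotone paths from (0,0) to (12,12) biject with Dyck paths of semilength 12, giving C_12.
C_12 = C(24,12)/13 = 2704156/13 = 208012.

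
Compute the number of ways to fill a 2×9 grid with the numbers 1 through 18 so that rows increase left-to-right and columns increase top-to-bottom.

Standard Young tableaux of shape 2×n are counted by C_n; here n = 9.
C_9 = C(18,9)/10 = 48620/10 = 4862.

4862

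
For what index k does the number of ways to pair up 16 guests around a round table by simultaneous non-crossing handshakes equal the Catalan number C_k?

8

Non-crossing handshake pairings of 2n people are counted by C_n; 16 people gives n = 8.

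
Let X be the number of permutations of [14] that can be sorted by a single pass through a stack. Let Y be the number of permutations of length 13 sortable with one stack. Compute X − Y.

1931540

By Knuth's characterisation, the stack-sortable permutations of length 14 are the 231-avoiders, numbering C_14. So X = C_14 = 2674440.
By Knuth's characterisation, the stack-sortable permutations of length 13 are the 231-avoiders, numbering C_13. So Y = C_13 = 742900.
X − Y = 2674440 − 742900 = 1931540.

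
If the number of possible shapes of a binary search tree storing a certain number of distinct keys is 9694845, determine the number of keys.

15

Binary search tree shapes on n keys are counted by C_n, and C_15 = 9694845.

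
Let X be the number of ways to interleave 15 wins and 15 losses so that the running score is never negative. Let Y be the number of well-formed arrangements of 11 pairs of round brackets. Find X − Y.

9636059

Reading a vote for the leader as '(' and for the other as ')' turns such a sequence into a balanced string of 15 pairs, so the count is C_15. So X = C_15 = 9694845.
With 11 pairs the number of balanced bracket strings is the Catalan number C_11. So Y = C_11 = 58786.
X − Y = 9694845 − 58786 = 9636059.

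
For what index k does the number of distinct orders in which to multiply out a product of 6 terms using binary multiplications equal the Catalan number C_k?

Ways to associate a product of 6 factors correspond to binary trees on 6 leaves, so the count is C_5.

5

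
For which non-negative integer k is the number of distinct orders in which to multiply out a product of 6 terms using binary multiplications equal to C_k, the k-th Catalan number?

5

Parenthesizations of m factors correspond to full binary trees with m leaves, counted by C_{m−1}; m = 6 gives C_5.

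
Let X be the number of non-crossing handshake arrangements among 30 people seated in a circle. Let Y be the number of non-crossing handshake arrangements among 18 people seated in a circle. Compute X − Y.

9689983

Non-crossing handshake pairings of 2n people are counted by C_n; 30 people gives n = 15. So X = C_15 = 9694845.
Non-crossing handshake pairings of 2n people are counted by C_n; 18 people gives n = 9. So Y = C_9 = 4862.
X − Y = 9694845 − 4862 = 9689983.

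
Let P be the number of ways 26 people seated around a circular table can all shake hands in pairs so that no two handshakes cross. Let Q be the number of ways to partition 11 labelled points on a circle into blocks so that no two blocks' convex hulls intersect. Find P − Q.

Non-crossing handshake pairings of 2n people are counted by C_n; 26 people gives n = 13. So P = C_13 = 742900.
Non-crossing partitions of an n-element set are counted by C_n; here n = 11. So Q = C_11 = 58786.
P − Q = 742900 − 58786 = 684114.

684114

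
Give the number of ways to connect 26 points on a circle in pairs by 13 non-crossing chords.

Non-crossing perfect matchings of 2n points on a circle are counted by C_n; with 26 points, n = 13.
C_13 = C(26,13)/14 = 10400600/14 = 742900.

742900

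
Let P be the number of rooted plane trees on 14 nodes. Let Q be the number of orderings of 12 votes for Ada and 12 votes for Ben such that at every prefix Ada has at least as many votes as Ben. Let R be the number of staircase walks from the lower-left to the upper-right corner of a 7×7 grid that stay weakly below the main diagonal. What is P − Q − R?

534459

A rooted plane tree on 14 nodes has 13 edges, and such trees are counted by C_13. So P = C_13 = 742900.
Reading a vote for the leader as '(' and for the other as ')' turns such a sequence into a balanced string of 12 pairs, so the count is C_12. So Q = C_12 = 208012.
Sub-diagonal monotone paths from (0,0) to (7,7) biject with Dyck paths of semilength 7, giving C_7. So R = C_7 = 429.
P − Q − R = 742900 − 208012 − 429 = 534459.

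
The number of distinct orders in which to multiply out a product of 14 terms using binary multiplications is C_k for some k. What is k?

13

Parenthesizations of m factors correspond to full binary trees with m leaves, counted by C_{m−1}; m = 14 gives C_13.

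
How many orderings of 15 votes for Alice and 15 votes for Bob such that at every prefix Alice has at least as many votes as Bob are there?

Ballot sequences with n votes each where one side never trails are Dyck words, counted by C_n; here n = 15.
C_15 = C_14 · 2(2·14+1)/(14+2) = 2674440 · 58/16 = 9694845.

9694845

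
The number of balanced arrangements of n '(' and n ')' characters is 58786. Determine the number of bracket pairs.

Balanced strings of n bracket-pairs are counted by C_n. Since C_11 = 58786, the index is 11.

11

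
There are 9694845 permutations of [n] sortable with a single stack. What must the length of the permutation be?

Stack-sortable permutations of [n] are counted by C_n, and C_15 = 9694845.

15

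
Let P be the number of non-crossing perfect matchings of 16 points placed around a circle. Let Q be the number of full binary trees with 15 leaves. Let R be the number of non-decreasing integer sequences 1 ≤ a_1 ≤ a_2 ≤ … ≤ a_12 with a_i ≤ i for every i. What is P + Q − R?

2467858

Pairing 16 circle points by 8 non-crossing chords gives C_8 matchings. So P = C_8 = 1430.
Full binary trees with 15 leaves have 15−1 = 14 internal nodes, so there are C_14 of them. So Q = C_14 = 2674440.
Such sub-staircase sequences of length n are counted by C_n; here n = 12. So R = C_12 = 208012.
P + Q − R = 1430 + 2674440 − 208012 = 2467858.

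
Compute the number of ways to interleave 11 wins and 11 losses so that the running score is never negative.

Ballot sequences with n votes each where one side never trails are Dyck words, counted by C_n; here n = 11.
C_11 = C(22,11)/12 = 705432/12 = 58786.

58786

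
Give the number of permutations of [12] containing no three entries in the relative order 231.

208012

Permutations of [n] avoiding any single length-3 pattern are counted by C_n; here n = 12.
C_12 = C_11 · 2(2·11+1)/(11+2) = 58786 · 46/13 = 208012.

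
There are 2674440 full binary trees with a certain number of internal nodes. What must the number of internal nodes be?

Full binary trees with n internal nodes are counted by C_n, and C_14 = 2674440.

14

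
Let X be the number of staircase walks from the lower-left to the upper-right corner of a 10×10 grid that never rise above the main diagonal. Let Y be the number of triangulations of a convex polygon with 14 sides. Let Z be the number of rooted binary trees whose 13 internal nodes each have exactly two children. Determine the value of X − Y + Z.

551684

Monotone paths in an n×n grid that stay weakly below the diagonal are counted by C_n; here n = 10. So X = C_10 = 16796.
The number of triangulations of a 14-gon is the Catalan number C_12 (index = sides − 2). So Y = C_12 = 208012.
Full binary trees with n internal nodes are counted by C_n; here n = 13. So Z = C_13 = 742900.
X − Y + Z = 16796 − 208012 + 742900 = 551684.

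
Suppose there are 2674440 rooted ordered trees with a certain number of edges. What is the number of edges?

14

Rooted ordered trees with n edges are counted by C_n; 2674440 = C_14.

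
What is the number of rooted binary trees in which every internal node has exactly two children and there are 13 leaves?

208012

A full binary tree with L leaves has L−1 internal nodes and is counted by C_{L−1}; L = 13 gives C_12.
C_12 = C(24,12)/13 = 2704156/13 = 208012.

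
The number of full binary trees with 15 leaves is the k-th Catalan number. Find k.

14

Full binary trees with 15 leaves have 15−1 = 14 internal nodes, so there are C_14 of them.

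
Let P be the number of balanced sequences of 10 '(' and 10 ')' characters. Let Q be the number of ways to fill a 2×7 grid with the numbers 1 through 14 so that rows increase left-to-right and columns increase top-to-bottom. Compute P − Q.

With 10 pairs the number of balanced bracket strings is the Catalan number C_10. So P = C_10 = 16796.
By the hook-length formula (or a Dyck-path bijection), SYT of shape 2×7 number C_7. So Q = C_7 = 429.
P − Q = 16796 − 429 = 16367.

16367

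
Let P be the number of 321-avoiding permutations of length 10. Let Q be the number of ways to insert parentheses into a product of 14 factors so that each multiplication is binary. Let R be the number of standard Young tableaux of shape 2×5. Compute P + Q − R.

For any fixed pattern of length 3, the pattern-avoiding permutations of [10] number C_10. So P = C_10 = 16796.
Ways to associate a product of 14 factors correspond to binary trees on 14 leaves, so the count is C_13. So Q = C_13 = 742900.
By the hook-length formula (or a Dyck-path bijection), SYT of shape 2×5 number C_5. So R = C_5 = 42.
P + Q − R = 16796 + 742900 − 42 = 759654.

759654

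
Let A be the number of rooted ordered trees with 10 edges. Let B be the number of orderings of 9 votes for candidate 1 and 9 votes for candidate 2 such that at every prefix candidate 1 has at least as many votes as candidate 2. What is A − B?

A rooted plane tree with 10 edges has 11 nodes, and the count is C_10. So A = C_10 = 16796.
Reading a vote for the leader as '(' and for the other as ')' turns such a sequence into a balanced string of 9 pairs, so the count is C_9. So B = C_9 = 4862.
A − B = 16796 − 4862 = 11934.

11934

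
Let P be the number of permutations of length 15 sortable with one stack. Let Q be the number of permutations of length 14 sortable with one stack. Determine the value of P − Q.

7020405

Stack-sortable permutations are exactly the 231-avoiding ones, counted by C_n; here n = 15. So P = C_15 = 9694845.
Stack-sortable permutations are exactly the 231-avoiding ones, counted by C_n; here n = 14. So Q = C_14 = 2674440.
P − Q = 9694845 − 2674440 = 7020405.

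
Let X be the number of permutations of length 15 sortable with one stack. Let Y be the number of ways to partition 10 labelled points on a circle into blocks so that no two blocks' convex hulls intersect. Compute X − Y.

9678049

By Knuth's characterisation, the stack-sortable permutations of length 15 are the 231-avoiders, numbering C_15. So X = C_15 = 9694845.
The non-crossing partitions of [10] form a lattice of size C_10. So Y = C_10 = 16796.
X − Y = 9694845 − 16796 = 9678049.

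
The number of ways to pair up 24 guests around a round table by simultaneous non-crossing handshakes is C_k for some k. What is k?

With 24 = 2·12 people, non-crossing handshake pairings are non-crossing perfect matchings on a circle, counted by C_12.

12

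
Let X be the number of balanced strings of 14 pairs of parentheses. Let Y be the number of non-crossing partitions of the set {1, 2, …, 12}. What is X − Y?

A balanced arrangement of 14 bracket pairs is a Dyck word of semilength 14, so the count is C_14. So X = C_14 = 2674440.
Non-crossing partitions of an n-element set are counted by C_n; here n = 12. So Y = C_12 = 208012.
X − Y = 2674440 − 208012 = 2466428.

2466428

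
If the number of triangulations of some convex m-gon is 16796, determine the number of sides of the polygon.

Triangulations of a convex m-gon are counted by C_{m−2}, and C_10 = 16796.
So m − 2 = 10, giving m = 12 sides.

12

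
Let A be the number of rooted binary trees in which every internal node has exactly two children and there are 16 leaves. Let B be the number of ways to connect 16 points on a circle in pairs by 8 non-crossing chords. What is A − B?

Full binary trees with 16 leaves have 16−1 = 15 internal nodes, so there are C_15 of them. So A = C_15 = 9694845.
Pairing 16 circle points by 8 non-crossing chords gives C_8 matchings. So B = C_8 = 1430.
A − B = 9694845 − 1430 = 9693415.

9693415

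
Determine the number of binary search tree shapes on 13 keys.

742900

Rooted binary trees with 13 nodes (each child slot possibly empty) number C_13.
C_13 = C(26,13)/14 = 10400600/14 = 742900.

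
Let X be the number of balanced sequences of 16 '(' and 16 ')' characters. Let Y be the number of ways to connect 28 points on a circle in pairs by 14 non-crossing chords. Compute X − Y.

32683230

With 16 pairs the number of balanced bracket strings is the Catalan number C_16. So X = C_16 = 35357670.
Non-crossing perfect matchings of 2n points on a circle are counted by C_n; with 28 points, n = 14. So Y = C_14 = 2674440.
X − Y = 35357670 − 2674440 = 32683230.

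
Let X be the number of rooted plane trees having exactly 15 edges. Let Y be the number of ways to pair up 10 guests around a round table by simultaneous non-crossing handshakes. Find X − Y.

9694803

Rooted ordered trees with n edges are counted by C_n; here n = 15. So X = C_15 = 9694845.
With 10 = 2·5 people, non-crossing handshake pairings are non-crossing perfect matchings on a circle, counted by C_5. So Y = C_5 = 42.
X − Y = 9694845 − 42 = 9694803.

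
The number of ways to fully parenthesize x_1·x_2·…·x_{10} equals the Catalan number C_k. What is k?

Bracketing 10 factors into binary products is counted by C_{10−1} = C_9.

9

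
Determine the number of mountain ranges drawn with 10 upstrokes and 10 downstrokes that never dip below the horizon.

Dyck paths of semilength n (length 2n) are counted by C_n; here n = 10.
C_10 = C(20,10)/11 = 184756/11 = 16796.

16796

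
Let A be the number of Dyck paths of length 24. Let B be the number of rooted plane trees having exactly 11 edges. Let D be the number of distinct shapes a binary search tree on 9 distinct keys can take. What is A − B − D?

Dyck paths of semilength n (length 2n) are counted by C_n; here n = 12. So A = C_12 = 208012.
Rooted ordered trees with n edges are counted by C_n; here n = 11. So B = C_11 = 58786.
Binary trees (left/right distinguished) on n nodes are counted by C_n; here n = 9. So D = C_9 = 4862.
A − B − D = 208012 − 58786 − 4862 = 144364.

144364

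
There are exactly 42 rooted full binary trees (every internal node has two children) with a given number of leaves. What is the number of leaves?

6

Full binary trees with L leaves are counted by C_{L−1}; 42 = C_5.
So the index is 5, and the number of leaves is 5 + 1 = 6.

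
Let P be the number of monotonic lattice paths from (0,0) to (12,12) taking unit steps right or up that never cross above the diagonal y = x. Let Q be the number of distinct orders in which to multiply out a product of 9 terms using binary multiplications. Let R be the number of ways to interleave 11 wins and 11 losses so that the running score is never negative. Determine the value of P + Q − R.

Monotone paths in an n×n grid that stay weakly below the diagonal are counted by C_n; here n = 12. So P = C_12 = 208012.
Parenthesizations of m factors correspond to full binary trees with m leaves, counted by C_{m−1}; m = 9 gives C_8. So Q = C_8 = 1430.
Reading a vote for the leader as '(' and for the other as ')' turns such a sequence into a balanced string of 11 pairs, so the count is C_11. So R = C_11 = 58786.
P + Q − R = 208012 + 1430 − 58786 = 150656.

150656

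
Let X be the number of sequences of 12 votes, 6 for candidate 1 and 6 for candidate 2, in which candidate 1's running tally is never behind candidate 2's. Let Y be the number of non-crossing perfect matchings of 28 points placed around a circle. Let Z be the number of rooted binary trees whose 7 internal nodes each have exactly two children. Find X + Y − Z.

2674143

Ballot sequences with n votes each where one side never trails are Dyck words, counted by C_n; here n = 6. So X = C_6 = 132.
Pairing 28 circle points by 14 non-crossing chords gives C_14 matchings. So Y = C_14 = 2674440.
The number of full binary trees on 7 internal nodes is the Catalan number C_7. So Z = C_7 = 429.
X + Y − Z = 132 + 2674440 − 429 = 2674143.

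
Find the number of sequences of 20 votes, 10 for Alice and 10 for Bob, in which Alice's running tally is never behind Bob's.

Reading a vote for the leader as '(' and for the other as ')' turns such a sequence into a balanced string of 10 pairs, so the count is C_10.
C_10 = C(20,10)/11 = 184756/11 = 16796.

16796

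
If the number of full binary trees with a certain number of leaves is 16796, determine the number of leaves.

11

Full binary trees with L leaves are counted by C_{L−1}, and C_10 = 16796.
So the index is 10, and the number of leaves is 10 + 1 = 11.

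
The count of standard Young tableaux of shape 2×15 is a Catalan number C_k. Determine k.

By the hook-length formula (or a Dyck-path bijection), SYT of shape 2×15 number C_15.

15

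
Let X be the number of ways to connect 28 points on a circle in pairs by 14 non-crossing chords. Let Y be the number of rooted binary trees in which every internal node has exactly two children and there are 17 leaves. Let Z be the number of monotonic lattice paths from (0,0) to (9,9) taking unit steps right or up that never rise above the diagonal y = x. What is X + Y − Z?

Non-crossing perfect matchings of 2n points on a circle are counted by C_n; with 28 points, n = 14. So X = C_14 = 2674440.
Full binary trees with 17 leaves have 17−1 = 16 internal nodes, so there are C_16 of them. So Y = C_16 = 35357670.
Monotone paths in an n×n grid that stay weakly below the diagonal are counted by C_n; here n = 9. So Z = C_9 = 4862.
X + Y − Z = 2674440 + 35357670 − 4862 = 38027248.

38027248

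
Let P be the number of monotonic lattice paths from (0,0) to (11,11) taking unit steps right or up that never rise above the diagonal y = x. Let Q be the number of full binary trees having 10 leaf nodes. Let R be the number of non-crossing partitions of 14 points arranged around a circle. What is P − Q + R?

2728364

Monotone paths in an n×n grid that stay weakly below the diagonal are counted by C_n; here n = 11. So P = C_11 = 58786.
Full binary trees with 10 leaves have 10−1 = 9 internal nodes, so there are C_9 of them. So Q = C_9 = 4862.
Non-crossing partitions of an n-element set are counted by C_n; here n = 14. So R = C_14 = 2674440.
P − Q + R = 58786 − 4862 + 2674440 = 2728364.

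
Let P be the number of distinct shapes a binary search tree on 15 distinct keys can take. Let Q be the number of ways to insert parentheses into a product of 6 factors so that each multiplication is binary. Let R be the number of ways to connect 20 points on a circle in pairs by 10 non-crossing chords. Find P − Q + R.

9711599

Binary trees (left/right distinguished) on n nodes are counted by C_n; here n = 15. So P = C_15 = 9694845.
Parenthesizations of m factors correspond to full binary trees with m leaves, counted by C_{m−1}; m = 6 gives C_5. So Q = C_5 = 42.
Pairing 20 circle points by 10 non-crossing chords gives C_10 matchings. So R = C_10 = 16796.
P − Q + R = 9694845 − 42 + 16796 = 9711599.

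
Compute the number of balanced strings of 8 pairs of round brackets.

1430

Balanced strings of n pairs of brackets are counted by C_n; here n = 8.
C_8 = C(16,8)/9 = 12870/9 = 1430.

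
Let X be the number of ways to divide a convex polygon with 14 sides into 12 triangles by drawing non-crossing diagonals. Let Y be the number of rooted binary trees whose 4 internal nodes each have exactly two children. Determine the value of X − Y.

A convex 14-gon is triangulated into 12 triangles, and the number of such triangulations is the Catalan number C_{14−2} = C_12. So X = C_12 = 208012.
Full binary trees with n internal nodes are counted by C_n; here n = 4. So Y = C_4 = 14.
X − Y = 208012 − 14 = 207998.

207998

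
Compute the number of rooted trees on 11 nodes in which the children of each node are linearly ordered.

16796

A rooted plane tree on 11 nodes has 10 edges, and such trees are counted by C_10.
C_10 = 16796.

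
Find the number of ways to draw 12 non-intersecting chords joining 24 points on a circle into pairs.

208012

Pairing 24 circle points by 12 non-crossing chords gives C_12 matchings.
C_12 = C(24,12)/13 = 2704156/13 = 208012.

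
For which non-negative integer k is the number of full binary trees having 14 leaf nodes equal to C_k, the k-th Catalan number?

13

Full binary trees with 14 leaves have 14−1 = 13 internal nodes, so there are C_13 of them.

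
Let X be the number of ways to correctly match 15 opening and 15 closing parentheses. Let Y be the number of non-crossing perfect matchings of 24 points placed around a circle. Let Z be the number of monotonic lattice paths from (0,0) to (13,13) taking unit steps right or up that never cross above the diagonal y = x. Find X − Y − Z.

8743933

A balanced arrangement of 15 bracket pairs is a Dyck word of semilength 15, so the count is C_15. So X = C_15 = 9694845.
Pairing 24 circle points by 12 non-crossing chords gives C_12 matchings. So Y = C_12 = 208012.
Sub-diagonal monotone paths from (0,0) to (13,13) biject with Dyck paths of semilength 13, giving C_13. So Z = C_13 = 742900.
X − Y − Z = 9694845 − 208012 − 742900 = 8743933.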